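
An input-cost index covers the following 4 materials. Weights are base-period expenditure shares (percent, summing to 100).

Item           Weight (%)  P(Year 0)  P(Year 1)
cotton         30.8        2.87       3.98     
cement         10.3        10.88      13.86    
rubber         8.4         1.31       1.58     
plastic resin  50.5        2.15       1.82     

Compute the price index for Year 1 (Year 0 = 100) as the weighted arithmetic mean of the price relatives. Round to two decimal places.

cotton: 30.8 × (3.98/2.87) = 30.8 × 1.386760 = 42.7122
cement: 10.3 × (13.86/10.88) = 10.3 × 1.273897 = 13.1211
rubber: 8.4 × (1.58/1.31) = 8.4 × 1.206107 = 10.1313
plastic resin: 50.5 × (1.82/2.15) = 50.5 × 0.846512 = 42.7488
Index = Σ wᵢ·(p₁ᵢ/p₀ᵢ) = 42.7122 + 13.1211 + 10.1313 + 42.7488 = 108.7135

108.71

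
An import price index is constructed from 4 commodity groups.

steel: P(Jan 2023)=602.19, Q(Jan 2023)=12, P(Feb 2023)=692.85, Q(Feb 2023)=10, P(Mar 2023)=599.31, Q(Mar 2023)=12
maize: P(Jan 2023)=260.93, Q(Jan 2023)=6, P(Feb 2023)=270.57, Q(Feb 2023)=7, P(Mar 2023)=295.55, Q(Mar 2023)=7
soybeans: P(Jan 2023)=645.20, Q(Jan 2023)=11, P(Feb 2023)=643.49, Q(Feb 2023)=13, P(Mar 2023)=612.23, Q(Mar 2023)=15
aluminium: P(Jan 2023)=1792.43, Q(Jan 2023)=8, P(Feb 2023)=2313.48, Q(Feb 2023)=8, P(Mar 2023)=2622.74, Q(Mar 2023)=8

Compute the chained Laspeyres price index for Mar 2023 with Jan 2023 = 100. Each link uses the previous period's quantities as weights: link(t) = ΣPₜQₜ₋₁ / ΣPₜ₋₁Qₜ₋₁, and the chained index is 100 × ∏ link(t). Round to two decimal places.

121.82

Link Jan 2023→Feb 2023:
ΣP(Feb 2023)Q(Jan 2023) = 692.85×12 + 270.57×6 + 643.49×11 + 2313.48×8 = 8314.2 + 1623.42 + 7078.39 + 18507.84 = 35523.85
ΣP(Jan 2023)Q(Jan 2023) = 602.19×12 + 260.93×6 + 645.20×11 + 1792.43×8 = 7226.28 + 1565.58 + 7097.2 + 14339.44 = 30228.5
link = 35523.85/30228.5 = 1.175177
Link Feb 2023→Mar 2023:
ΣP(Mar 2023)Q(Feb 2023) = 599.31×10 + 295.55×7 + 612.23×13 + 2622.74×8 = 5993.1 + 2068.85 + 7958.99 + 20981.92 = 37002.86
ΣP(Feb 2023)Q(Feb 2023) = 692.85×10 + 270.57×7 + 643.49×13 + 2313.48×8 = 6928.5 + 1893.99 + 8365.37 + 18507.84 = 35695.7
link = 37002.86/35695.7 = 1.036620
Chained index = 100 × 1.175177 × 1.036620 = 121.8212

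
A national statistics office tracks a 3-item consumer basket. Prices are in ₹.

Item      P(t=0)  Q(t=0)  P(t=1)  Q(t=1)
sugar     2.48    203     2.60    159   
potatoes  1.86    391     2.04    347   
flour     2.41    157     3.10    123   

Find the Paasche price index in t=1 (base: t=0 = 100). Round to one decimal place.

Paasche price index uses current-period quantities as weights.
ΣP(t=1)·Q(t=1) = 2.60×159 + 2.04×347 + 3.10×123 = 413.4 + 707.88 + 381.3 = 1502.58
ΣP(t=0)·Q(t=1) = 2.48×159 + 1.86×347 + 2.41×123 = 394.32 + 645.42 + 296.43 = 1336.17
Index = 1502.58 / 1336.17 × 100 = 112.4543

112.5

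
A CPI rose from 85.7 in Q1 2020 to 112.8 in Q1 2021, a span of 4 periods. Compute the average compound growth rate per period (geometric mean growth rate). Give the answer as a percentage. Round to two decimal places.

Growth factor = (112.8/85.7)^(1/4) = (1.316219)^(1/4) = 1.071105
Growth rate = 1.071105 − 1 = 0.071105 = 7.1105%

7.11%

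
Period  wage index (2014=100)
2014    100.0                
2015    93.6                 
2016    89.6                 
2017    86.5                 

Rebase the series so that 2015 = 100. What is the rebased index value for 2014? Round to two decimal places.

106.84

Rebased(2014) = 100.0 / 93.6 × 100 = 106.8376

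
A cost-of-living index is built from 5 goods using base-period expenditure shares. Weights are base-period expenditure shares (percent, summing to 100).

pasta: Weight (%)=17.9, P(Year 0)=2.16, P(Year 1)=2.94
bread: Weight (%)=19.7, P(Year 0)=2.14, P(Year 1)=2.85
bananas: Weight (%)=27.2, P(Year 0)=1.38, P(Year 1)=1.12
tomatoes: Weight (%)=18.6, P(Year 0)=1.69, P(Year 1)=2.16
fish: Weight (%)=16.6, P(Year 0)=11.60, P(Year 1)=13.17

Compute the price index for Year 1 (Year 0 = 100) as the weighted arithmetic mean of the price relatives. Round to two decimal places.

pasta: 17.9 × (2.94/2.16) = 17.9 × 1.361111 = 24.3639
bread: 19.7 × (2.85/2.14) = 19.7 × 1.331776 = 26.2360
bananas: 27.2 × (1.12/1.38) = 27.2 × 0.811594 = 22.0754
tomatoes: 18.6 × (2.16/1.69) = 18.6 × 1.278107 = 23.7728
fish: 16.6 × (13.17/11.60) = 16.6 × 1.135345 = 18.8467
Index = Σ wᵢ·(p₁ᵢ/p₀ᵢ) = 24.3639 + 26.2360 + 22.0754 + 23.7728 + 18.8467 = 115.2947

115.29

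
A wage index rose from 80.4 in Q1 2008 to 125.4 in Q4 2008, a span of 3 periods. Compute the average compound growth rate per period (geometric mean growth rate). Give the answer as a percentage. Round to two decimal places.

Growth factor = (125.4/80.4)^(1/3) = (1.559701)^(1/3) = 1.159704
Growth rate = 1.159704 − 1 = 0.159704 = 15.9704%

15.97%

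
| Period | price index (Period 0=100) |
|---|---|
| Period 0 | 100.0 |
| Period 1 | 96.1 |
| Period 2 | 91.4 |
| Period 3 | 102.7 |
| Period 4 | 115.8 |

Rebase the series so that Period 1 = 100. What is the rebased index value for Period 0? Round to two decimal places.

104.06

Rebased(Period 0) = 100.0 / 96.1 × 100 = 104.0583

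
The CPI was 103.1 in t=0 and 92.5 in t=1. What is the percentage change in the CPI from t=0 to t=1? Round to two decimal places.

-10.28%

Change = (92.5 − 103.1) / 103.1 × 100
       = -10.6 / 103.1 × 100 = -10.2813%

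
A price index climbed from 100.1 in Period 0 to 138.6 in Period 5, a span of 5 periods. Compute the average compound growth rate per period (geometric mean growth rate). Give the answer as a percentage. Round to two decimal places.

Growth factor = (138.6/100.1)^(1/5) = (1.384615)^(1/5) = 1.067249
Growth rate = 1.067249 − 1 = 0.067249 = 6.7249%

6.72%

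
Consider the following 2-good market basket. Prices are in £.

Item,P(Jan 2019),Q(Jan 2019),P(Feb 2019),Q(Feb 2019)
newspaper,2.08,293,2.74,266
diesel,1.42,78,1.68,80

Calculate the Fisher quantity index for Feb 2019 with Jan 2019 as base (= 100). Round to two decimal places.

Laspeyres component (base-period weights):
ΣP(Jan 2019)Q(Feb 2019) = 2.08×266 + 1.42×80 = 553.28 + 113.6 = 666.88
ΣP(Jan 2019)Q(Jan 2019) = 2.08×293 + 1.42×78 = 609.44 + 110.76 = 720.2
L = 666.88 / 720.2 × 100 = 92.5965
Paasche component (current-period weights):
ΣP(Feb 2019)Q(Feb 2019) = 2.74×266 + 1.68×80 = 728.84 + 134.4 = 863.24
ΣP(Feb 2019)Q(Jan 2019) = 2.74×293 + 1.68×78 = 802.82 + 131.04 = 933.86
P = 863.24 / 933.86 × 100 = 92.4378
Fisher = √(L × P) = √(92.5965 × 92.4378) = 92.5171

92.52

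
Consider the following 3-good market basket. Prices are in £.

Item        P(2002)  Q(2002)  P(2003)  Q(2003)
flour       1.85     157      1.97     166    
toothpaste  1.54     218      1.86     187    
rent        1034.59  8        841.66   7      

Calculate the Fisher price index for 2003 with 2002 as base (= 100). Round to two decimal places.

Laspeyres component (base-period weights):
ΣP(2003)Q(2002) = 1.97×157 + 1.86×218 + 841.66×8 = 309.29 + 405.48 + 6733.28 = 7448.05
ΣP(2002)Q(2002) = 1.85×157 + 1.54×218 + 1034.59×8 = 290.45 + 335.72 + 8276.72 = 8902.89
L = 7448.05 / 8902.89 × 100 = 83.6588
Paasche component (current-period weights):
ΣP(2003)Q(2003) = 1.97×166 + 1.86×187 + 841.66×7 = 327.02 + 347.82 + 5891.62 = 6566.46
ΣP(2002)Q(2003) = 1.85×166 + 1.54×187 + 1034.59×7 = 307.1 + 287.98 + 7242.13 = 7837.21
P = 6566.46 / 7837.21 × 100 = 83.7857
Fisher = √(L × P) = √(83.6588 × 83.7857) = 83.7222

83.72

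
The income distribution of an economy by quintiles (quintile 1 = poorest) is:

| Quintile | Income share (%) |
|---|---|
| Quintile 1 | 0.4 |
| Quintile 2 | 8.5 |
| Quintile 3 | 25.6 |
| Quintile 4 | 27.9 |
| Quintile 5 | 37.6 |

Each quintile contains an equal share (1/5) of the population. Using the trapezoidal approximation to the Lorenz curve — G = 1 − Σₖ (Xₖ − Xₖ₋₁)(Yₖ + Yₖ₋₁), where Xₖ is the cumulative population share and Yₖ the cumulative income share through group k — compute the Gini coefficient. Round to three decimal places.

0.375

Cumulative income shares Yₖ: 0.0040, 0.0890, 0.3450, 0.6240, 1.0000
Σ (Xₖ−Xₖ₋₁)(Yₖ+Yₖ₋₁) = (1/5)(0.0040+0.0000) + (1/5)(0.0890+0.0040) + (1/5)(0.3450+0.0890) + (1/5)(0.6240+0.3450) + (1/5)(1.0000+0.6240)
  = 0.0008 + 0.0186 + 0.0868 + 0.1938 + 0.3248 = 0.6248
G = 1 − 0.6248 = 0.3752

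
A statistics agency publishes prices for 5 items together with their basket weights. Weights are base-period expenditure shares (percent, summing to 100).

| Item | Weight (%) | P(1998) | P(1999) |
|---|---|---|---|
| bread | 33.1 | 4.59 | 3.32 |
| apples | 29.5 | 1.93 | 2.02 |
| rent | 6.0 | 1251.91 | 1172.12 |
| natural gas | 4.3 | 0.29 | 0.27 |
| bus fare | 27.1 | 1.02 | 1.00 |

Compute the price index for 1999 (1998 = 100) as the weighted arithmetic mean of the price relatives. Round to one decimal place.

bread: 33.1 × (3.32/4.59) = 33.1 × 0.723312 = 23.9416
apples: 29.5 × (2.02/1.93) = 29.5 × 1.046632 = 30.8756
rent: 6.0 × (1172.12/1251.91) = 6.0 × 0.936265 = 5.6176
natural gas: 4.3 × (0.27/0.29) = 4.3 × 0.931034 = 4.0034
bus fare: 27.1 × (1.00/1.02) = 27.1 × 0.980392 = 26.5686
Index = Σ wᵢ·(p₁ᵢ/p₀ᵢ) = 23.9416 + 30.8756 + 5.6176 + 4.0034 + 26.5686 = 91.0069

91.0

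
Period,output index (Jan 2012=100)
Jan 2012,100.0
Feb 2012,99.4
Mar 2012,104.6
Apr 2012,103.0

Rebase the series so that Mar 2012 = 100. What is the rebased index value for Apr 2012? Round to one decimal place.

Rebased(Apr 2012) = 103.0 / 104.6 × 100 = 98.4704

98.5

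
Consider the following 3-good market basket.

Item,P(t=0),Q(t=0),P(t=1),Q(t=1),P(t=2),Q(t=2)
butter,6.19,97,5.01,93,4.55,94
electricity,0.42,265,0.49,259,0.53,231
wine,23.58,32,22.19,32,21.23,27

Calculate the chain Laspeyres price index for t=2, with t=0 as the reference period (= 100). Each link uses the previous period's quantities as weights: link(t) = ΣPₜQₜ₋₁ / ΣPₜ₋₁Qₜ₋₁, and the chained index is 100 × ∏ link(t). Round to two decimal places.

86.04

Link t=0→t=1:
ΣP(t=1)Q(t=0) = 5.01×97 + 0.49×265 + 22.19×32 = 485.97 + 129.85 + 710.08 = 1325.9
ΣP(t=0)Q(t=0) = 6.19×97 + 0.42×265 + 23.58×32 = 600.43 + 111.3 + 754.56 = 1466.29
link = 1325.9/1466.29 = 0.904255
Link t=1→t=2:
ΣP(t=2)Q(t=1) = 4.55×93 + 0.53×259 + 21.23×32 = 423.15 + 137.27 + 679.36 = 1239.78
ΣP(t=1)Q(t=1) = 5.01×93 + 0.49×259 + 22.19×32 = 465.93 + 126.91 + 710.08 = 1302.92
link = 1239.78/1302.92 = 0.951540
Chained index = 100 × 0.904255 × 0.951540 = 86.0434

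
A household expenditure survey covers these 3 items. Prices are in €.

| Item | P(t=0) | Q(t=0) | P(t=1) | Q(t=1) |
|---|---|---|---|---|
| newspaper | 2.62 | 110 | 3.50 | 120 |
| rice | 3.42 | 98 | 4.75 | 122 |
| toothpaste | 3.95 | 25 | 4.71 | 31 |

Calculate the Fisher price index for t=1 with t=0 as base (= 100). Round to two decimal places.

Laspeyres component (base-period weights):
ΣP(t=1)Q(t=0) = 3.50×110 + 4.75×98 + 4.71×25 = 385 + 465.5 + 117.75 = 968.25
ΣP(t=0)Q(t=0) = 2.62×110 + 3.42×98 + 3.95×25 = 288.2 + 335.16 + 98.75 = 722.11
L = 968.25 / 722.11 × 100 = 134.0862
Paasche component (current-period weights):
ΣP(t=1)Q(t=1) = 3.50×120 + 4.75×122 + 4.71×31 = 420 + 579.5 + 146.01 = 1145.51
ΣP(t=0)Q(t=1) = 2.62×120 + 3.42×122 + 3.95×31 = 314.4 + 417.24 + 122.45 = 854.09
P = 1145.51 / 854.09 × 100 = 134.1205
Fisher = √(L × P) = √(134.0862 × 134.1205) = 134.1034

134.10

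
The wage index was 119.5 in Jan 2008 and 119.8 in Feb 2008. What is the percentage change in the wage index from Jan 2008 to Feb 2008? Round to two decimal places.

0.25%

Change = (119.8 − 119.5) / 119.5 × 100
       = 0.3 / 119.5 × 100 = 0.2510%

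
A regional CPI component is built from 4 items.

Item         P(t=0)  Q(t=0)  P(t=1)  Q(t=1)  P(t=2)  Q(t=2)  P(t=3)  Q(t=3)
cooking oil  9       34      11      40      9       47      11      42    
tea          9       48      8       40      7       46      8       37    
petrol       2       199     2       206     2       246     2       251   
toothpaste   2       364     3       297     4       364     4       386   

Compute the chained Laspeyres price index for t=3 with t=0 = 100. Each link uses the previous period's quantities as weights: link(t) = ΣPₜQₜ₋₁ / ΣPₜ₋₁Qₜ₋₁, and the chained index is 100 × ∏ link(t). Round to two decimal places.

137.76

Link t=0→t=1:
ΣP(t=1)Q(t=0) = 11×34 + 8×48 + 2×199 + 3×364 = 374 + 384 + 398 + 1092 = 2248
ΣP(t=0)Q(t=0) = 9×34 + 9×48 + 2×199 + 2×364 = 306 + 432 + 398 + 728 = 1864
link = 2248/1864 = 1.206009
Link t=1→t=2:
ΣP(t=2)Q(t=1) = 9×40 + 7×40 + 2×206 + 4×297 = 360 + 280 + 412 + 1188 = 2240
ΣP(t=1)Q(t=1) = 11×40 + 8×40 + 2×206 + 3×297 = 440 + 320 + 412 + 891 = 2063
link = 2240/2063 = 1.085797
Link t=2→t=3:
ΣP(t=3)Q(t=2) = 11×47 + 8×46 + 2×246 + 4×364 = 517 + 368 + 492 + 1456 = 2833
ΣP(t=2)Q(t=2) = 9×47 + 7×46 + 2×246 + 4×364 = 423 + 322 + 492 + 1456 = 2693
link = 2833/2693 = 1.051987
Chained index = 100 × 1.206009 × 1.085797 × 1.051987 = 137.7556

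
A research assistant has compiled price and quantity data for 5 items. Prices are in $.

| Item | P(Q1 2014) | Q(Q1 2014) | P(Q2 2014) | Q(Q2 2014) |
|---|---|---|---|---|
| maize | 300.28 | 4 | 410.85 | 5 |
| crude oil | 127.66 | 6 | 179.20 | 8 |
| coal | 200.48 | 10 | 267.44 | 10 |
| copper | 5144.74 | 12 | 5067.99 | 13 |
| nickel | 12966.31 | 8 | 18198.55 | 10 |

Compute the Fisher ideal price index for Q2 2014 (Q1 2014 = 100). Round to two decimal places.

Laspeyres component (base-period weights):
ΣP(Q2 2014)Q(Q1 2014) = 410.85×4 + 179.20×6 + 267.44×10 + 5067.99×12 + 18198.55×8 = 1643.4 + 1075.2 + 2674.4 + 60815.88 + 145588.4 = 211797.28
ΣP(Q1 2014)Q(Q1 2014) = 300.28×4 + 127.66×6 + 200.48×10 + 5144.74×12 + 12966.31×8 = 1201.12 + 765.96 + 2004.8 + 61736.88 + 103730.48 = 169439.24
L = 211797.28 / 169439.24 × 100 = 124.9990
Paasche component (current-period weights):
ΣP(Q2 2014)Q(Q2 2014) = 410.85×5 + 179.20×8 + 267.44×10 + 5067.99×13 + 18198.55×10 = 2054.25 + 1433.6 + 2674.4 + 65883.87 + 181985.5 = 254031.62
ΣP(Q1 2014)Q(Q2 2014) = 300.28×5 + 127.66×8 + 200.48×10 + 5144.74×13 + 12966.31×10 = 1501.4 + 1021.28 + 2004.8 + 66881.62 + 129663.1 = 201072.2
P = 254031.62 / 201072.2 × 100 = 126.3385
Fisher = √(L × P) = √(124.9990 × 126.3385) = 125.6669

125.67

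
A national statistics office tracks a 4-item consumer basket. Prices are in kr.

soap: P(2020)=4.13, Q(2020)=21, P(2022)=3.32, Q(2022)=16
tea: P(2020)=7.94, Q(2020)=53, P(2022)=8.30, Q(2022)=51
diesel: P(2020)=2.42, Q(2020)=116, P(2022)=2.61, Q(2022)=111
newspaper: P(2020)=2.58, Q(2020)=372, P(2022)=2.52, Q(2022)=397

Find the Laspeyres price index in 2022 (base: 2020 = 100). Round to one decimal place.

100.1

Laspeyres price index uses base-period quantities as weights.
ΣP(2022)·Q(2020) = 3.32×21 + 8.30×53 + 2.61×116 + 2.52×372 = 69.72 + 439.9 + 302.76 + 937.44 = 1749.82
ΣP(2020)·Q(2020) = 4.13×21 + 7.94×53 + 2.42×116 + 2.58×372 = 86.73 + 420.82 + 280.72 + 959.76 = 1748.03
Index = 1749.82 / 1748.03 × 100 = 100.1024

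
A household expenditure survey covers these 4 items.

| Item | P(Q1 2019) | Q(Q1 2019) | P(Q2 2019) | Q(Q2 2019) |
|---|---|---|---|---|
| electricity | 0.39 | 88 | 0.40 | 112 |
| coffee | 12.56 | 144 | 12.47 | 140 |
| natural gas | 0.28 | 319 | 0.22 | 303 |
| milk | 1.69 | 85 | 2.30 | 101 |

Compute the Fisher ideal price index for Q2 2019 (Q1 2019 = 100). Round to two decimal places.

Laspeyres component (base-period weights):
ΣP(Q2 2019)Q(Q1 2019) = 0.40×88 + 12.47×144 + 0.22×319 + 2.30×85 = 35.2 + 1795.68 + 70.18 + 195.5 = 2096.56
ΣP(Q1 2019)Q(Q1 2019) = 0.39×88 + 12.56×144 + 0.28×319 + 1.69×85 = 34.32 + 1808.64 + 89.32 + 143.65 = 2075.93
L = 2096.56 / 2075.93 × 100 = 100.9938
Paasche component (current-period weights):
ΣP(Q2 2019)Q(Q2 2019) = 0.40×112 + 12.47×140 + 0.22×303 + 2.30×101 = 44.8 + 1745.8 + 66.66 + 232.3 = 2089.56
ΣP(Q1 2019)Q(Q2 2019) = 0.39×112 + 12.56×140 + 0.28×303 + 1.69×101 = 43.68 + 1758.4 + 84.84 + 170.69 = 2057.61
P = 2089.56 / 2057.61 × 100 = 101.5528
Fisher = √(L × P) = √(100.9938 × 101.5528) = 101.2729

101.27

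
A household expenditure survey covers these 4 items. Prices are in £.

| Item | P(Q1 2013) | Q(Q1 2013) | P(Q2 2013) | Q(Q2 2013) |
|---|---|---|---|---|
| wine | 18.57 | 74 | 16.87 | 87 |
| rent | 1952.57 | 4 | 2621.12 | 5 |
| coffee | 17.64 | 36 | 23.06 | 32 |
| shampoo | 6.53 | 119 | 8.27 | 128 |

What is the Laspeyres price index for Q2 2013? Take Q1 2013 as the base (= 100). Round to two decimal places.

Laspeyres price index uses base-period quantities as weights.
ΣP(Q2 2013)·Q(Q1 2013) = 16.87×74 + 2621.12×4 + 23.06×36 + 8.27×119 = 1248.38 + 10484.48 + 830.16 + 984.13 = 13547.15
ΣP(Q1 2013)·Q(Q1 2013) = 18.57×74 + 1952.57×4 + 17.64×36 + 6.53×119 = 1374.18 + 7810.28 + 635.04 + 777.07 = 10596.57
Index = 13547.15 / 10596.57 × 100 = 127.8447

127.84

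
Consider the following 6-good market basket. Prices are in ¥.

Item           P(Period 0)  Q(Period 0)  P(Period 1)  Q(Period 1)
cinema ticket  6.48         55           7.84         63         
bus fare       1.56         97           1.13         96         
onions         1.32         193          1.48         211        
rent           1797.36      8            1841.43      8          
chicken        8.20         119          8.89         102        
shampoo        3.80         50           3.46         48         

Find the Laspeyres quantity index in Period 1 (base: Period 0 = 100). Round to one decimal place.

Laspeyres quantity index uses base-period prices as weights.
ΣP(Period 0)·Q(Period 1) = 6.48×63 + 1.56×96 + 1.32×211 + 1797.36×8 + 8.20×102 + 3.80×48 = 408.24 + 149.76 + 278.52 + 14378.88 + 836.4 + 182.4 = 16234.2
ΣP(Period 0)·Q(Period 0) = 6.48×55 + 1.56×97 + 1.32×193 + 1797.36×8 + 8.20×119 + 3.80×50 = 356.4 + 151.32 + 254.76 + 14378.88 + 975.8 + 190 = 16307.16
Index = 16234.2 / 16307.16 × 100 = 99.5526

99.6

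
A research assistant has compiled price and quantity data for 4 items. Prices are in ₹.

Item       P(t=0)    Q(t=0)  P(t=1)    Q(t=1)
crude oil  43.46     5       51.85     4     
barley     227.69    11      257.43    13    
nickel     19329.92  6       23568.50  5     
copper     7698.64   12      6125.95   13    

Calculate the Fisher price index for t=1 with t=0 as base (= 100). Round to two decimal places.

Laspeyres component (base-period weights):
ΣP(t=1)Q(t=0) = 51.85×5 + 257.43×11 + 23568.50×6 + 6125.95×12 = 259.25 + 2831.73 + 141411 + 73511.4 = 218013.38
ΣP(t=0)Q(t=0) = 43.46×5 + 227.69×11 + 19329.92×6 + 7698.64×12 = 217.3 + 2504.59 + 115979.52 + 92383.68 = 211085.09
L = 218013.38 / 211085.09 × 100 = 103.2822
Paasche component (current-period weights):
ΣP(t=1)Q(t=1) = 51.85×4 + 257.43×13 + 23568.50×5 + 6125.95×13 = 207.4 + 3346.59 + 117842.5 + 79637.35 = 201033.84
ΣP(t=0)Q(t=1) = 43.46×4 + 227.69×13 + 19329.92×5 + 7698.64×13 = 173.84 + 2959.97 + 96649.6 + 100082.32 = 199865.73
P = 201033.84 / 199865.73 × 100 = 100.5844
Fisher = √(L × P) = √(103.2822 × 100.5844) = 101.9244

101.92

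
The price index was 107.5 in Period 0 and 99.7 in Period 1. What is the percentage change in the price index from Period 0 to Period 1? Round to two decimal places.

-7.26%

Change = (99.7 − 107.5) / 107.5 × 100
       = -7.8 / 107.5 × 100 = -7.2558%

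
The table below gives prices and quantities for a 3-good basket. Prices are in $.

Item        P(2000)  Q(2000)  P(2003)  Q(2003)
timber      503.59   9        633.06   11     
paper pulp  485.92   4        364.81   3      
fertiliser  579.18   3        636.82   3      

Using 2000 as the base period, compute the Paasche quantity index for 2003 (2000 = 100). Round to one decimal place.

Paasche quantity index uses current-period prices as weights.
ΣP(2003)·Q(2003) = 633.06×11 + 364.81×3 + 636.82×3 = 6963.66 + 1094.43 + 1910.46 = 9968.55
ΣP(2003)·Q(2000) = 633.06×9 + 364.81×4 + 636.82×3 = 5697.54 + 1459.24 + 1910.46 = 9067.24
Index = 9968.55 / 9067.24 × 100 = 109.9403

109.9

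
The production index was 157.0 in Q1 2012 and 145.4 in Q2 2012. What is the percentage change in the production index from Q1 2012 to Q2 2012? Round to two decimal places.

Change = (145.4 − 157.0) / 157.0 × 100
       = -11.6 / 157.0 × 100 = -7.3885%

-7.39%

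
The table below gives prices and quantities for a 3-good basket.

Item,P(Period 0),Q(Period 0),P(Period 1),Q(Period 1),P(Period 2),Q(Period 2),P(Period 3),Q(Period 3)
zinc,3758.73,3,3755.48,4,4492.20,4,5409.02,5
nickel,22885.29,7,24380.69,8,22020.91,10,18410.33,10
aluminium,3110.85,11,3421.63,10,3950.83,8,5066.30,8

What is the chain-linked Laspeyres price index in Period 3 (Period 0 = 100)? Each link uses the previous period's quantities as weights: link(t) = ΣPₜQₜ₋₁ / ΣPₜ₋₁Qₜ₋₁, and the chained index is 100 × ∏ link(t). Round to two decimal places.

93.20

Link Period 0→Period 1:
ΣP(Period 1)Q(Period 0) = 3755.48×3 + 24380.69×7 + 3421.63×11 = 11266.44 + 170664.83 + 37637.93 = 219569.2
ΣP(Period 0)Q(Period 0) = 3758.73×3 + 22885.29×7 + 3110.85×11 = 11276.19 + 160197.03 + 34219.35 = 205692.57
link = 219569.2/205692.57 = 1.067463
Link Period 1→Period 2:
ΣP(Period 2)Q(Period 1) = 4492.20×4 + 22020.91×8 + 3950.83×10 = 17968.8 + 176167.28 + 39508.3 = 233644.38
ΣP(Period 1)Q(Period 1) = 3755.48×4 + 24380.69×8 + 3421.63×10 = 15021.92 + 195045.52 + 34216.3 = 244283.74
link = 233644.38/244283.74 = 0.956447
Link Period 2→Period 3:
ΣP(Period 3)Q(Period 2) = 5409.02×4 + 18410.33×10 + 5066.30×8 = 21636.08 + 184103.3 + 40530.4 = 246269.78
ΣP(Period 2)Q(Period 2) = 4492.20×4 + 22020.91×10 + 3950.83×8 = 17968.8 + 220209.1 + 31606.64 = 269784.54
link = 246269.78/269784.54 = 0.912839
Chained index = 100 × 1.067463 × 0.956447 × 0.912839 = 93.1982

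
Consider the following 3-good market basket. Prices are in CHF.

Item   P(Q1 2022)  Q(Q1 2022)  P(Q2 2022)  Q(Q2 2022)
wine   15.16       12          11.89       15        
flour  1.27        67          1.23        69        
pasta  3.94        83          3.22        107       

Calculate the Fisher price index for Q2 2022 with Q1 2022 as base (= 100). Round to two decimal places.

Laspeyres component (base-period weights):
ΣP(Q2 2022)Q(Q1 2022) = 11.89×12 + 1.23×67 + 3.22×83 = 142.68 + 82.41 + 267.26 = 492.35
ΣP(Q1 2022)Q(Q1 2022) = 15.16×12 + 1.27×67 + 3.94×83 = 181.92 + 85.09 + 327.02 = 594.03
L = 492.35 / 594.03 × 100 = 82.8830
Paasche component (current-period weights):
ΣP(Q2 2022)Q(Q2 2022) = 11.89×15 + 1.23×69 + 3.22×107 = 178.35 + 84.87 + 344.54 = 607.76
ΣP(Q1 2022)Q(Q2 2022) = 15.16×15 + 1.27×69 + 3.94×107 = 227.4 + 87.63 + 421.58 = 736.61
P = 607.76 / 736.61 × 100 = 82.5077
Fisher = √(L × P) = √(82.8830 × 82.5077) = 82.6951

82.70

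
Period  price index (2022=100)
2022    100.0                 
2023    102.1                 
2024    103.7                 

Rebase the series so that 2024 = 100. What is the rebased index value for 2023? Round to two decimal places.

98.46

Rebased(2023) = 102.1 / 103.7 × 100 = 98.4571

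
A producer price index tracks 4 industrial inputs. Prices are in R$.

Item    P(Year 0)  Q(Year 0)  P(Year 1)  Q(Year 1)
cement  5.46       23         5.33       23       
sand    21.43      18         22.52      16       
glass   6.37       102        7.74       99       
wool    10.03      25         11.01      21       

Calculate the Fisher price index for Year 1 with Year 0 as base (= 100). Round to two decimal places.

112.92

Laspeyres component (base-period weights):
ΣP(Year 1)Q(Year 0) = 5.33×23 + 22.52×18 + 7.74×102 + 11.01×25 = 122.59 + 405.36 + 789.48 + 275.25 = 1592.68
ΣP(Year 0)Q(Year 0) = 5.46×23 + 21.43×18 + 6.37×102 + 10.03×25 = 125.58 + 385.74 + 649.74 + 250.75 = 1411.81
L = 1592.68 / 1411.81 × 100 = 112.8112
Paasche component (current-period weights):
ΣP(Year 1)Q(Year 1) = 5.33×23 + 22.52×16 + 7.74×99 + 11.01×21 = 122.59 + 360.32 + 766.26 + 231.21 = 1480.38
ΣP(Year 0)Q(Year 1) = 5.46×23 + 21.43×16 + 6.37×99 + 10.03×21 = 125.58 + 342.88 + 630.63 + 210.63 = 1309.72
P = 1480.38 / 1309.72 × 100 = 113.0303
Fisher = √(L × P) = √(112.8112 × 113.0303) = 112.9207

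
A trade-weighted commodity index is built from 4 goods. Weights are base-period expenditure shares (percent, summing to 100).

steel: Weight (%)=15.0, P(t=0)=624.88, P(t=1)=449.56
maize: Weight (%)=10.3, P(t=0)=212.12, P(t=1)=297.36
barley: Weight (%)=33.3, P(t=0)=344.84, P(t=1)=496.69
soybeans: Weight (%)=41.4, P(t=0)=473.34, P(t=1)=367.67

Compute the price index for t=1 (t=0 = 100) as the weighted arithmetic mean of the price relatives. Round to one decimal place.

steel: 15.0 × (449.56/624.88) = 15.0 × 0.719434 = 10.7915
maize: 10.3 × (297.36/212.12) = 10.3 × 1.401848 = 14.4390
barley: 33.3 × (496.69/344.84) = 33.3 × 1.440349 = 47.9636
soybeans: 41.4 × (367.67/473.34) = 41.4 × 0.776757 = 32.1577
Index = Σ wᵢ·(p₁ᵢ/p₀ᵢ) = 10.7915 + 14.4390 + 47.9636 + 32.1577 = 105.3519

105.4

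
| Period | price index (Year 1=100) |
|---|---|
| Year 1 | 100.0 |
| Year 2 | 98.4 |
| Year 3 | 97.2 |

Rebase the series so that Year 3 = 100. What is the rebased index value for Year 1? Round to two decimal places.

Rebased(Year 1) = 100.0 / 97.2 × 100 = 102.8807

102.88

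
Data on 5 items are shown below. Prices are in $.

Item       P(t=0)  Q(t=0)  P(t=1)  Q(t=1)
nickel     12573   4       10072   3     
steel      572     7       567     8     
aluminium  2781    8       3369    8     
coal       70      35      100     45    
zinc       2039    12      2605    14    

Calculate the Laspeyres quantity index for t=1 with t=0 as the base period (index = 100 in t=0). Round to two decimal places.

Laspeyres quantity index uses base-period prices as weights.
ΣP(t=0)·Q(t=1) = 12573×3 + 572×8 + 2781×8 + 70×45 + 2039×14 = 37719 + 4576 + 22248 + 3150 + 28546 = 96239
ΣP(t=0)·Q(t=0) = 12573×4 + 572×7 + 2781×8 + 70×35 + 2039×12 = 50292 + 4004 + 22248 + 2450 + 24468 = 103462
Index = 96239 / 103462 × 100 = 93.0187

93.02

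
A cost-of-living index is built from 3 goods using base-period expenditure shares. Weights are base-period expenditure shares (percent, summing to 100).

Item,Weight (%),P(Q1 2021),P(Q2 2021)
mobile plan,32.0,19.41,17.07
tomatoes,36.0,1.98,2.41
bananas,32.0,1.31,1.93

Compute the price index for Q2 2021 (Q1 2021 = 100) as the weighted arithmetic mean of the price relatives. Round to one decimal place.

119.1

mobile plan: 32.0 × (17.07/19.41) = 32.0 × 0.879444 = 28.1422
tomatoes: 36.0 × (2.41/1.98) = 36.0 × 1.217172 = 43.8182
bananas: 32.0 × (1.93/1.31) = 32.0 × 1.473282 = 47.1450
Index = Σ wᵢ·(p₁ᵢ/p₀ᵢ) = 28.1422 + 43.8182 + 47.1450 = 119.1054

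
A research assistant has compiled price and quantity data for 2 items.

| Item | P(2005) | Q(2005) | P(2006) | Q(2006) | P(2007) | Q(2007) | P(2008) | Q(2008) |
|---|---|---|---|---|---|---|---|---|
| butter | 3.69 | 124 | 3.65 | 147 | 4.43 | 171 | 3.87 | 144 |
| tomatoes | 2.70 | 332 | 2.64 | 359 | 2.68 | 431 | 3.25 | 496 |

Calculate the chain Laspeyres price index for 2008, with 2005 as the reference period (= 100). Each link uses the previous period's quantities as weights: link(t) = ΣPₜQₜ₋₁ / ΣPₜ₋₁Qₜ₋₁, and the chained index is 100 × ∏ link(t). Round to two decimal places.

Link 2005→2006:
ΣP(2006)Q(2005) = 3.65×124 + 2.64×332 = 452.6 + 876.48 = 1329.08
ΣP(2005)Q(2005) = 3.69×124 + 2.70×332 = 457.56 + 896.4 = 1353.96
link = 1329.08/1353.96 = 0.981624
Link 2006→2007:
ΣP(2007)Q(2006) = 4.43×147 + 2.68×359 = 651.21 + 962.12 = 1613.33
ΣP(2006)Q(2006) = 3.65×147 + 2.64×359 = 536.55 + 947.76 = 1484.31
link = 1613.33/1484.31 = 1.086923
Link 2007→2008:
ΣP(2008)Q(2007) = 3.87×171 + 3.25×431 = 661.77 + 1400.75 = 2062.52
ΣP(2007)Q(2007) = 4.43×171 + 2.68×431 = 757.53 + 1155.08 = 1912.61
link = 2062.52/1912.61 = 1.078380
Chained index = 100 × 0.981624 × 1.086923 × 1.078380 = 115.0577

115.06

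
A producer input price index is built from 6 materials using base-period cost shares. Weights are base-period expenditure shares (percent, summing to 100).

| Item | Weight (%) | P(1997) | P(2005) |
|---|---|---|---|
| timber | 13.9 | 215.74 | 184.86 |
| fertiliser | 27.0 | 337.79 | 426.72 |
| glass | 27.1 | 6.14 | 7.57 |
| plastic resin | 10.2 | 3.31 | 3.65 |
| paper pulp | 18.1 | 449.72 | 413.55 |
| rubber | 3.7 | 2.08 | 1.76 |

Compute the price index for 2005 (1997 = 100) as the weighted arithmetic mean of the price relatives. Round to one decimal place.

110.5

timber: 13.9 × (184.86/215.74) = 13.9 × 0.856865 = 11.9104
fertiliser: 27.0 × (426.72/337.79) = 27.0 × 1.263270 = 34.1083
glass: 27.1 × (7.57/6.14) = 27.1 × 1.232899 = 33.4116
plastic resin: 10.2 × (3.65/3.31) = 10.2 × 1.102719 = 11.2477
paper pulp: 18.1 × (413.55/449.72) = 18.1 × 0.919572 = 16.6443
rubber: 3.7 × (1.76/2.08) = 3.7 × 0.846154 = 3.1308
Index = Σ wᵢ·(p₁ᵢ/p₀ᵢ) = 11.9104 + 34.1083 + 33.4116 + 11.2477 + 16.6443 + 3.1308 = 110.4530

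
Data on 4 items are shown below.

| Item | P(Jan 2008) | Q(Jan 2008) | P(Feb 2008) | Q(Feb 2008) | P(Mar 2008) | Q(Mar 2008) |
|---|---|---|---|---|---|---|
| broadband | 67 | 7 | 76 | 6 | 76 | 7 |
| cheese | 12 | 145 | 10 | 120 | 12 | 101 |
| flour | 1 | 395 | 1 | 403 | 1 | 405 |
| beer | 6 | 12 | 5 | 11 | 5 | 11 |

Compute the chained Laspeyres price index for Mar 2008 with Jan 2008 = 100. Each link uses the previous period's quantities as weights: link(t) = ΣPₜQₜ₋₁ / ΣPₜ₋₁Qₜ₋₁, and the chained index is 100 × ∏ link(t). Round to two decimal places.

Link Jan 2008→Feb 2008:
ΣP(Feb 2008)Q(Jan 2008) = 76×7 + 10×145 + 1×395 + 5×12 = 532 + 1450 + 395 + 60 = 2437
ΣP(Jan 2008)Q(Jan 2008) = 67×7 + 12×145 + 1×395 + 6×12 = 469 + 1740 + 395 + 72 = 2676
link = 2437/2676 = 0.910688
Link Feb 2008→Mar 2008:
ΣP(Mar 2008)Q(Feb 2008) = 76×6 + 12×120 + 1×403 + 5×11 = 456 + 1440 + 403 + 55 = 2354
ΣP(Feb 2008)Q(Feb 2008) = 76×6 + 10×120 + 1×403 + 5×11 = 456 + 1200 + 403 + 55 = 2114
link = 2354/2114 = 1.113529
Chained index = 100 × 0.910688 × 1.113529 = 101.4077

101.41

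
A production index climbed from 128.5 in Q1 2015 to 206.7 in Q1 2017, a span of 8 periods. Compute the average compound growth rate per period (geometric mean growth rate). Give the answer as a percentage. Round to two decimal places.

6.12%

Growth factor = (206.7/128.5)^(1/8) = (1.608560)^(1/8) = 1.061218
Growth rate = 1.061218 − 1 = 0.061218 = 6.1218%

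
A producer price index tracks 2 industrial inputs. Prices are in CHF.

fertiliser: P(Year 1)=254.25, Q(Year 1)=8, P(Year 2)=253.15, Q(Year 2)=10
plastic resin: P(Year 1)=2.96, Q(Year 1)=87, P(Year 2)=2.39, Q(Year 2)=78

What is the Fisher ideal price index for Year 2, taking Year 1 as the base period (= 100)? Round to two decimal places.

97.73

Laspeyres component (base-period weights):
ΣP(Year 2)Q(Year 1) = 253.15×8 + 2.39×87 = 2025.2 + 207.93 = 2233.13
ΣP(Year 1)Q(Year 1) = 254.25×8 + 2.96×87 = 2034 + 257.52 = 2291.52
L = 2233.13 / 2291.52 × 100 = 97.4519
Paasche component (current-period weights):
ΣP(Year 2)Q(Year 2) = 253.15×10 + 2.39×78 = 2531.5 + 186.42 = 2717.92
ΣP(Year 1)Q(Year 2) = 254.25×10 + 2.96×78 = 2542.5 + 230.88 = 2773.38
P = 2717.92 / 2773.38 × 100 = 98.0003
Fisher = √(L × P) = √(97.4519 × 98.0003) = 97.7257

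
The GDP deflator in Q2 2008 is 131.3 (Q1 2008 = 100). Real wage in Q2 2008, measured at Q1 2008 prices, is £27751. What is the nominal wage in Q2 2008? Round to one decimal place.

Nominal = Real × (Index/100) = 27751 × (131.3/100)
        = 27751 × 1.313 = 36437.0630

36437.1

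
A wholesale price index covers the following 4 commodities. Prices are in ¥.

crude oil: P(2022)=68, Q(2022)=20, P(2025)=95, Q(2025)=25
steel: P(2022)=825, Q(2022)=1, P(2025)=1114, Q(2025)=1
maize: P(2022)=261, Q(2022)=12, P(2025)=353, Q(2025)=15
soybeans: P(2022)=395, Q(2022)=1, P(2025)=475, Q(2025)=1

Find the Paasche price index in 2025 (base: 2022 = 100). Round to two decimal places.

Paasche price index uses current-period quantities as weights.
ΣP(2025)·Q(2025) = 95×25 + 1114×1 + 353×15 + 475×1 = 2375 + 1114 + 5295 + 475 = 9259
ΣP(2022)·Q(2025) = 68×25 + 825×1 + 261×15 + 395×1 = 1700 + 825 + 3915 + 395 = 6835
Index = 9259 / 6835 × 100 = 135.4645

135.46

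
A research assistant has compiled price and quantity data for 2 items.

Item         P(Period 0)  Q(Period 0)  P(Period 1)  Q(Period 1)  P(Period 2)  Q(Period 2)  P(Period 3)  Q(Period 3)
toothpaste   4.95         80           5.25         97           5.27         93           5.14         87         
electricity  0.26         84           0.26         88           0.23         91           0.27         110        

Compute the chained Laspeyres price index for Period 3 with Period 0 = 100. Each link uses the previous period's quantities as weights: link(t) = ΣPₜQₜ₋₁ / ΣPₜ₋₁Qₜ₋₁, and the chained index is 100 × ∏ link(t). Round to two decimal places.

Link Period 0→Period 1:
ΣP(Period 1)Q(Period 0) = 5.25×80 + 0.26×84 = 420 + 21.84 = 441.84
ΣP(Period 0)Q(Period 0) = 4.95×80 + 0.26×84 = 396 + 21.84 = 417.84
link = 441.84/417.84 = 1.057438
Link Period 1→Period 2:
ΣP(Period 2)Q(Period 1) = 5.27×97 + 0.23×88 = 511.19 + 20.24 = 531.43
ΣP(Period 1)Q(Period 1) = 5.25×97 + 0.26×88 = 509.25 + 22.88 = 532.13
link = 531.43/532.13 = 0.998685
Link Period 2→Period 3:
ΣP(Period 3)Q(Period 2) = 5.14×93 + 0.27×91 = 478.02 + 24.57 = 502.59
ΣP(Period 2)Q(Period 2) = 5.27×93 + 0.23×91 = 490.11 + 20.93 = 511.04
link = 502.59/511.04 = 0.983465
Chained index = 100 × 1.057438 × 0.998685 × 0.983465 = 103.8586

103.86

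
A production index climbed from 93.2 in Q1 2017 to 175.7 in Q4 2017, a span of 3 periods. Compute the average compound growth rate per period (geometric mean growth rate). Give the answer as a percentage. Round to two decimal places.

23.53%

Growth factor = (175.7/93.2)^(1/3) = (1.885193)^(1/3) = 1.235337
Growth rate = 1.235337 − 1 = 0.235337 = 23.5337%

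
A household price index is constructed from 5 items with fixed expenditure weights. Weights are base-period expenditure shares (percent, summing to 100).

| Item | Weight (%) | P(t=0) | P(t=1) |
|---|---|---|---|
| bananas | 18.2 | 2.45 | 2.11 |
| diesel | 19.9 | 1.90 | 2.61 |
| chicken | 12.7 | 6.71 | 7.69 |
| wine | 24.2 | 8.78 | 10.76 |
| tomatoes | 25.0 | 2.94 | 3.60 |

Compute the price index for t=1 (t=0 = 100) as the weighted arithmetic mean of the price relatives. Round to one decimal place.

117.8

bananas: 18.2 × (2.11/2.45) = 18.2 × 0.861224 = 15.6743
diesel: 19.9 × (2.61/1.90) = 19.9 × 1.373684 = 27.3363
chicken: 12.7 × (7.69/6.71) = 12.7 × 1.146051 = 14.5548
wine: 24.2 × (10.76/8.78) = 24.2 × 1.225513 = 29.6574
tomatoes: 25.0 × (3.60/2.94) = 25.0 × 1.224490 = 30.6122
Index = Σ wᵢ·(p₁ᵢ/p₀ᵢ) = 15.6743 + 27.3363 + 14.5548 + 29.6574 + 30.6122 = 117.8351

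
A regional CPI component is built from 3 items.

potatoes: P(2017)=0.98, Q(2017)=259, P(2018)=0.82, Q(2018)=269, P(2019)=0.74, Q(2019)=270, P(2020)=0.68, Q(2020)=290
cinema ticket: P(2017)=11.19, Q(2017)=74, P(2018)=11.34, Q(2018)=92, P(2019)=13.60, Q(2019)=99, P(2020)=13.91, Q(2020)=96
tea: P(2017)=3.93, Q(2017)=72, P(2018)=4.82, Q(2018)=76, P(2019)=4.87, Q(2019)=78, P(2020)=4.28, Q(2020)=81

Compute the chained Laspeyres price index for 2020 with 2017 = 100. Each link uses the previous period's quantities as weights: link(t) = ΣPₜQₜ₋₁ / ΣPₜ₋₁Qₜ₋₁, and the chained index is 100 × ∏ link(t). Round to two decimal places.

Link 2017→2018:
ΣP(2018)Q(2017) = 0.82×259 + 11.34×74 + 4.82×72 = 212.38 + 839.16 + 347.04 = 1398.58
ΣP(2017)Q(2017) = 0.98×259 + 11.19×74 + 3.93×72 = 253.82 + 828.06 + 282.96 = 1364.84
link = 1398.58/1364.84 = 1.024721
Link 2018→2019:
ΣP(2019)Q(2018) = 0.74×269 + 13.60×92 + 4.87×76 = 199.06 + 1251.2 + 370.12 = 1820.38
ΣP(2018)Q(2018) = 0.82×269 + 11.34×92 + 4.82×76 = 220.58 + 1043.28 + 366.32 = 1630.18
link = 1820.38/1630.18 = 1.116674
Link 2019→2020:
ΣP(2020)Q(2019) = 0.68×270 + 13.91×99 + 4.28×78 = 183.6 + 1377.09 + 333.84 = 1894.53
ΣP(2019)Q(2019) = 0.74×270 + 13.60×99 + 4.87×78 = 199.8 + 1346.4 + 379.86 = 1926.06
link = 1894.53/1926.06 = 0.983630
Chained index = 100 × 1.024721 × 1.116674 × 0.983630 = 112.5547

112.55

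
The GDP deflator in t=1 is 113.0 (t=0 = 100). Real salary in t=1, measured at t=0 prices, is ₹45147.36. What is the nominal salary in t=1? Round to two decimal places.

Nominal = Real × (Index/100) = 45147.36 × (113.0/100)
        = 45147.36 × 1.130 = 51016.5168

51016.52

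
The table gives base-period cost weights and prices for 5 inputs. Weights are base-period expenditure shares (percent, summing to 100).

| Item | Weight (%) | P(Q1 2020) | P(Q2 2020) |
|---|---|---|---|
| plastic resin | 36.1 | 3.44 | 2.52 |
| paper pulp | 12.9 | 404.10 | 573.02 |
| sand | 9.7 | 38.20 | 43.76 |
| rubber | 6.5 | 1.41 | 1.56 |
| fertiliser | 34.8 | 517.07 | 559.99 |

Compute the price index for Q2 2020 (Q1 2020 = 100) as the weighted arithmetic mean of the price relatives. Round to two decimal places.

plastic resin: 36.1 × (2.52/3.44) = 36.1 × 0.732558 = 26.4453
paper pulp: 12.9 × (573.02/404.10) = 12.9 × 1.418015 = 18.2924
sand: 9.7 × (43.76/38.20) = 9.7 × 1.145550 = 11.1118
rubber: 6.5 × (1.56/1.41) = 6.5 × 1.106383 = 7.1915
fertiliser: 34.8 × (559.99/517.07) = 34.8 × 1.083006 = 37.6886
Index = Σ wᵢ·(p₁ᵢ/p₀ᵢ) = 26.4453 + 18.2924 + 11.1118 + 7.1915 + 37.6886 = 100.7297

100.73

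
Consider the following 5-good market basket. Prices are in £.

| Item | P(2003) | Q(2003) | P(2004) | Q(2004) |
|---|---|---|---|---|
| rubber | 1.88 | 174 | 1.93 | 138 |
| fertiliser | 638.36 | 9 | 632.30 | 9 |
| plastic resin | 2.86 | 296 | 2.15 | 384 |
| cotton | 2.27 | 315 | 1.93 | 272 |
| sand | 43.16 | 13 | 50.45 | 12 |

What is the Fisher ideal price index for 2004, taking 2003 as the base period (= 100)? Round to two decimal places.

Laspeyres component (base-period weights):
ΣP(2004)Q(2003) = 1.93×174 + 632.30×9 + 2.15×296 + 1.93×315 + 50.45×13 = 335.82 + 5690.7 + 636.4 + 607.95 + 655.85 = 7926.72
ΣP(2003)Q(2003) = 1.88×174 + 638.36×9 + 2.86×296 + 2.27×315 + 43.16×13 = 327.12 + 5745.24 + 846.56 + 715.05 + 561.08 = 8195.05
L = 7926.72 / 8195.05 × 100 = 96.7257
Paasche component (current-period weights):
ΣP(2004)Q(2004) = 1.93×138 + 632.30×9 + 2.15×384 + 1.93×272 + 50.45×12 = 266.34 + 5690.7 + 825.6 + 524.96 + 605.4 = 7913
ΣP(2003)Q(2004) = 1.88×138 + 638.36×9 + 2.86×384 + 2.27×272 + 43.16×12 = 259.44 + 5745.24 + 1098.24 + 617.44 + 517.92 = 8238.28
P = 7913 / 8238.28 × 100 = 96.0516
Fisher = √(L × P) = √(96.7257 × 96.0516) = 96.3881

96.39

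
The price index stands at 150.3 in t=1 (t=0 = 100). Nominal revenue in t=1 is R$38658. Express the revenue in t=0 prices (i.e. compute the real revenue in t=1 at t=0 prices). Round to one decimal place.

25720.6

Real = Nominal ÷ (Index/100) = 38658 ÷ (150.3/100)
     = 38658 ÷ 1.503 = 25720.5589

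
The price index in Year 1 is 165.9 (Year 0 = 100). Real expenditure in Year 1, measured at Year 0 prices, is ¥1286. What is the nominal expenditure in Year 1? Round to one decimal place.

Nominal = Real × (Index/100) = 1286 × (165.9/100)
        = 1286 × 1.659 = 2133.4740

2133.5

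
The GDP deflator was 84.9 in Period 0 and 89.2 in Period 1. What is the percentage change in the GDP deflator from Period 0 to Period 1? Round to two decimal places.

Change = (89.2 − 84.9) / 84.9 × 100
       = 4.3 / 84.9 × 100 = 5.0648%

5.06%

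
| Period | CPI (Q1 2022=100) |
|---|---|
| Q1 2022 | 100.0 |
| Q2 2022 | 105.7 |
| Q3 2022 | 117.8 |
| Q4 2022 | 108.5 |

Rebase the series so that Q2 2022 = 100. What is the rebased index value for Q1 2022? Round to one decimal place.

94.6

Rebased(Q1 2022) = 100.0 / 105.7 × 100 = 94.6074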